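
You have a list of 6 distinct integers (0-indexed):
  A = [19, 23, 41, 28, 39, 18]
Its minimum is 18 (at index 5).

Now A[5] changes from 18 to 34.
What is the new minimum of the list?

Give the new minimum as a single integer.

Old min = 18 (at index 5)
Change: A[5] 18 -> 34
Changed element WAS the min. Need to check: is 34 still <= all others?
  Min of remaining elements: 19
  New min = min(34, 19) = 19

Answer: 19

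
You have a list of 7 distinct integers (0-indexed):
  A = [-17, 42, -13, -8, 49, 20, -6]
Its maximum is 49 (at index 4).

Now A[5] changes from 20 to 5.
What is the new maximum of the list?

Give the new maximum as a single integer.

Old max = 49 (at index 4)
Change: A[5] 20 -> 5
Changed element was NOT the old max.
  New max = max(old_max, new_val) = max(49, 5) = 49

Answer: 49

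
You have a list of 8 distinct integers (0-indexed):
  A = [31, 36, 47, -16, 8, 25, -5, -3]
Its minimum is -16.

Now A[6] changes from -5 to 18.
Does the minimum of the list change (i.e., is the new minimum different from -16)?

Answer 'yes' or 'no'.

Answer: no

Derivation:
Old min = -16
Change: A[6] -5 -> 18
Changed element was NOT the min; min changes only if 18 < -16.
New min = -16; changed? no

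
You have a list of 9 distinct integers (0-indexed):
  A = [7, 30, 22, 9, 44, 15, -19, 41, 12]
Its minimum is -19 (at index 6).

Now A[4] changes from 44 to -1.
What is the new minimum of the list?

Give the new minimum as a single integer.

Answer: -19

Derivation:
Old min = -19 (at index 6)
Change: A[4] 44 -> -1
Changed element was NOT the old min.
  New min = min(old_min, new_val) = min(-19, -1) = -19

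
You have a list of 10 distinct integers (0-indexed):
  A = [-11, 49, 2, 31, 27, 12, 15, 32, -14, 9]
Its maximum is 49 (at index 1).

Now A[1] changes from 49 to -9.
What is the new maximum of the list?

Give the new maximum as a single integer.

Old max = 49 (at index 1)
Change: A[1] 49 -> -9
Changed element WAS the max -> may need rescan.
  Max of remaining elements: 32
  New max = max(-9, 32) = 32

Answer: 32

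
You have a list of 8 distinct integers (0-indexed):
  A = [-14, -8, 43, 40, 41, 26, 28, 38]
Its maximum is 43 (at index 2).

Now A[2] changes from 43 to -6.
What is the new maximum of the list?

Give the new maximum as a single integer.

Old max = 43 (at index 2)
Change: A[2] 43 -> -6
Changed element WAS the max -> may need rescan.
  Max of remaining elements: 41
  New max = max(-6, 41) = 41

Answer: 41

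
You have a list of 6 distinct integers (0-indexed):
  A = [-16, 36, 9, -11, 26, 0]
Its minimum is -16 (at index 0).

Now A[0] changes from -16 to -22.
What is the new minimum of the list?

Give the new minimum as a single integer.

Answer: -22

Derivation:
Old min = -16 (at index 0)
Change: A[0] -16 -> -22
Changed element WAS the min. Need to check: is -22 still <= all others?
  Min of remaining elements: -11
  New min = min(-22, -11) = -22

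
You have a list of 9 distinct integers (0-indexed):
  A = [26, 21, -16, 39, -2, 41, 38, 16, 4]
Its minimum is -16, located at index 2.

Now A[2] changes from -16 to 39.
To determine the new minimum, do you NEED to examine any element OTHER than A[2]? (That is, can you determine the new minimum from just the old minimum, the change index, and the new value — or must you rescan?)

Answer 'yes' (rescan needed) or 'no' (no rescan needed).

Old min = -16 at index 2
Change at index 2: -16 -> 39
Index 2 WAS the min and new value 39 > old min -16. Must rescan other elements to find the new min.
Needs rescan: yes

Answer: yes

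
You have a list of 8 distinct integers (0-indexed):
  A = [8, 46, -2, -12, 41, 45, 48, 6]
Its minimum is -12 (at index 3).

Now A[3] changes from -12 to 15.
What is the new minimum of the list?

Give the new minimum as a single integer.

Answer: -2

Derivation:
Old min = -12 (at index 3)
Change: A[3] -12 -> 15
Changed element WAS the min. Need to check: is 15 still <= all others?
  Min of remaining elements: -2
  New min = min(15, -2) = -2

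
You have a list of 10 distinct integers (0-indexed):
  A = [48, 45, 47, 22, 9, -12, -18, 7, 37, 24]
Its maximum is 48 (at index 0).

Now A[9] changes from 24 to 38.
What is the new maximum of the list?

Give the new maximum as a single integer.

Answer: 48

Derivation:
Old max = 48 (at index 0)
Change: A[9] 24 -> 38
Changed element was NOT the old max.
  New max = max(old_max, new_val) = max(48, 38) = 48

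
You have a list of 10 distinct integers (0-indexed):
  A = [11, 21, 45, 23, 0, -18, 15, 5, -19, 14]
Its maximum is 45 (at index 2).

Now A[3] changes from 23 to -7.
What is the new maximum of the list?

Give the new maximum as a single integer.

Answer: 45

Derivation:
Old max = 45 (at index 2)
Change: A[3] 23 -> -7
Changed element was NOT the old max.
  New max = max(old_max, new_val) = max(45, -7) = 45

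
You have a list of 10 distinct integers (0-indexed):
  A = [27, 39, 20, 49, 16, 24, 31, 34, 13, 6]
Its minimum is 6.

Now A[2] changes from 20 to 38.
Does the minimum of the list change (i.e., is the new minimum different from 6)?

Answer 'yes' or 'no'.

Answer: no

Derivation:
Old min = 6
Change: A[2] 20 -> 38
Changed element was NOT the min; min changes only if 38 < 6.
New min = 6; changed? no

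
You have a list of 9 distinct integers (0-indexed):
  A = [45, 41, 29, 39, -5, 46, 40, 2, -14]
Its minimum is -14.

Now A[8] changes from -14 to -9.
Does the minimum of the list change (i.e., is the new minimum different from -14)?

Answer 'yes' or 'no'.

Answer: yes

Derivation:
Old min = -14
Change: A[8] -14 -> -9
Changed element was the min; new min must be rechecked.
New min = -9; changed? yes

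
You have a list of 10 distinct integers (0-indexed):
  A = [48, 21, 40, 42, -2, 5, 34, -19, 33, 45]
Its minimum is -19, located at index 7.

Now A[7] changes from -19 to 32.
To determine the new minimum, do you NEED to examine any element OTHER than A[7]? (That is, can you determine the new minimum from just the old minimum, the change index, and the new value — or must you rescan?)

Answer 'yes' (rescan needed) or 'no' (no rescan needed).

Answer: yes

Derivation:
Old min = -19 at index 7
Change at index 7: -19 -> 32
Index 7 WAS the min and new value 32 > old min -19. Must rescan other elements to find the new min.
Needs rescan: yes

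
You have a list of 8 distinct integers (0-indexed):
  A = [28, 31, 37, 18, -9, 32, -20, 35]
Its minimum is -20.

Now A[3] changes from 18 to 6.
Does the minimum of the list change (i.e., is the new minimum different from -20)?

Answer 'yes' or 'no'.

Old min = -20
Change: A[3] 18 -> 6
Changed element was NOT the min; min changes only if 6 < -20.
New min = -20; changed? no

Answer: no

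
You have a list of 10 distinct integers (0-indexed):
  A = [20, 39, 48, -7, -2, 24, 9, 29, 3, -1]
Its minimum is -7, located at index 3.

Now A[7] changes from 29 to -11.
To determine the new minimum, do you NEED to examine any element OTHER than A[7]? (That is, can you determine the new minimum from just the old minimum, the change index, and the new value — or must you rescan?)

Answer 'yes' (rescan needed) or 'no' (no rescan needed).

Old min = -7 at index 3
Change at index 7: 29 -> -11
Index 7 was NOT the min. New min = min(-7, -11). No rescan of other elements needed.
Needs rescan: no

Answer: no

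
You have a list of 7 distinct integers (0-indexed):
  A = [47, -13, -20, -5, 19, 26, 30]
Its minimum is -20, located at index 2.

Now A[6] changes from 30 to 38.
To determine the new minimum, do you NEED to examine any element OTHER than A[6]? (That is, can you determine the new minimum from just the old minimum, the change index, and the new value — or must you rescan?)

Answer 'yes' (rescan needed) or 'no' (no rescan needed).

Answer: no

Derivation:
Old min = -20 at index 2
Change at index 6: 30 -> 38
Index 6 was NOT the min. New min = min(-20, 38). No rescan of other elements needed.
Needs rescan: no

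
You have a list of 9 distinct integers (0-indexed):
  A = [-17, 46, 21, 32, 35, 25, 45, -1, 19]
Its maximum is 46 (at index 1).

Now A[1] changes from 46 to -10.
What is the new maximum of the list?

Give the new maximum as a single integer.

Answer: 45

Derivation:
Old max = 46 (at index 1)
Change: A[1] 46 -> -10
Changed element WAS the max -> may need rescan.
  Max of remaining elements: 45
  New max = max(-10, 45) = 45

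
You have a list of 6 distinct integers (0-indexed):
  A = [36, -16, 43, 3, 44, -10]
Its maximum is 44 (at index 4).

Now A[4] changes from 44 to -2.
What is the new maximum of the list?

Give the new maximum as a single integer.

Old max = 44 (at index 4)
Change: A[4] 44 -> -2
Changed element WAS the max -> may need rescan.
  Max of remaining elements: 43
  New max = max(-2, 43) = 43

Answer: 43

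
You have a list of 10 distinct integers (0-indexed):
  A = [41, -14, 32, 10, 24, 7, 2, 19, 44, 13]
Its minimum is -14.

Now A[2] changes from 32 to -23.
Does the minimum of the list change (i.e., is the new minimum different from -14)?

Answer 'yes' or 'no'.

Answer: yes

Derivation:
Old min = -14
Change: A[2] 32 -> -23
Changed element was NOT the min; min changes only if -23 < -14.
New min = -23; changed? yes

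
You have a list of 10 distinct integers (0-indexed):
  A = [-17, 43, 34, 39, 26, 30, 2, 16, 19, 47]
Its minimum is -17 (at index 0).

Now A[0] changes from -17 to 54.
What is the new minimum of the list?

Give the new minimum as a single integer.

Answer: 2

Derivation:
Old min = -17 (at index 0)
Change: A[0] -17 -> 54
Changed element WAS the min. Need to check: is 54 still <= all others?
  Min of remaining elements: 2
  New min = min(54, 2) = 2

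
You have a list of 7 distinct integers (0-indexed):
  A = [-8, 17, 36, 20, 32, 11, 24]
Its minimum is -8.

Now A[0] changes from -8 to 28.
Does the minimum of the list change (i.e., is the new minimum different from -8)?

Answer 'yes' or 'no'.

Old min = -8
Change: A[0] -8 -> 28
Changed element was the min; new min must be rechecked.
New min = 11; changed? yes

Answer: yes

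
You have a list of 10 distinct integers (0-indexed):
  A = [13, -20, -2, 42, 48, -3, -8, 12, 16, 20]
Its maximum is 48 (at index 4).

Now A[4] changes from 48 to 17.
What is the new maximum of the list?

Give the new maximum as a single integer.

Answer: 42

Derivation:
Old max = 48 (at index 4)
Change: A[4] 48 -> 17
Changed element WAS the max -> may need rescan.
  Max of remaining elements: 42
  New max = max(17, 42) = 42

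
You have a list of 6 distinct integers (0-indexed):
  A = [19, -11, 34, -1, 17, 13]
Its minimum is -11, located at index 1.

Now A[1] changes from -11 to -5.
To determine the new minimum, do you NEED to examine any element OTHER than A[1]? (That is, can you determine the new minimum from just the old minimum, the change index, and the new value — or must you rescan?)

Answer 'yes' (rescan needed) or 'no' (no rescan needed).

Answer: yes

Derivation:
Old min = -11 at index 1
Change at index 1: -11 -> -5
Index 1 WAS the min and new value -5 > old min -11. Must rescan other elements to find the new min.
Needs rescan: yes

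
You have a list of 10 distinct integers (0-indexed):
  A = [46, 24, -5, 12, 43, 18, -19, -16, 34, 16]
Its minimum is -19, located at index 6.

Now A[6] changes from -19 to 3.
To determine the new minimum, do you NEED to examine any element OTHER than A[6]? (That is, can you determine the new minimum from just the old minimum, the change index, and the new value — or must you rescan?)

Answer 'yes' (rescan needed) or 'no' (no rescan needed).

Old min = -19 at index 6
Change at index 6: -19 -> 3
Index 6 WAS the min and new value 3 > old min -19. Must rescan other elements to find the new min.
Needs rescan: yes

Answer: yes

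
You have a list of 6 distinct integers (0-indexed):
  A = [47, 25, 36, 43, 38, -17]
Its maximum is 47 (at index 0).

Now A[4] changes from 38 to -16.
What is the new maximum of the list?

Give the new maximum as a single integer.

Old max = 47 (at index 0)
Change: A[4] 38 -> -16
Changed element was NOT the old max.
  New max = max(old_max, new_val) = max(47, -16) = 47

Answer: 47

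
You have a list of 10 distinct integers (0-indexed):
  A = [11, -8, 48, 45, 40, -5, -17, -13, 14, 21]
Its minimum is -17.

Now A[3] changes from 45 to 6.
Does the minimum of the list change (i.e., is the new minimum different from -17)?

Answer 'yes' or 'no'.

Old min = -17
Change: A[3] 45 -> 6
Changed element was NOT the min; min changes only if 6 < -17.
New min = -17; changed? no

Answer: no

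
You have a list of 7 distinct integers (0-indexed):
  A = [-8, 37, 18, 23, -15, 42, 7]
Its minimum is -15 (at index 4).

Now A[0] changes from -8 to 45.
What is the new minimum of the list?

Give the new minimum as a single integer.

Answer: -15

Derivation:
Old min = -15 (at index 4)
Change: A[0] -8 -> 45
Changed element was NOT the old min.
  New min = min(old_min, new_val) = min(-15, 45) = -15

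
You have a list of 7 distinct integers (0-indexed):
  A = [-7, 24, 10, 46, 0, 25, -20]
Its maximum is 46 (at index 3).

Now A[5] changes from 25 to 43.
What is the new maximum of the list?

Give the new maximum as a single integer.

Answer: 46

Derivation:
Old max = 46 (at index 3)
Change: A[5] 25 -> 43
Changed element was NOT the old max.
  New max = max(old_max, new_val) = max(46, 43) = 46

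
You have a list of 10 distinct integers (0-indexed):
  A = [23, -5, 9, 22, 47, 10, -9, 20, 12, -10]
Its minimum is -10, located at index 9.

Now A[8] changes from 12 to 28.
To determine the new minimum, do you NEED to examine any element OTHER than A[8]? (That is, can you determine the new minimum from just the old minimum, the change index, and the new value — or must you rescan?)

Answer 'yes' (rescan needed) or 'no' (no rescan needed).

Old min = -10 at index 9
Change at index 8: 12 -> 28
Index 8 was NOT the min. New min = min(-10, 28). No rescan of other elements needed.
Needs rescan: no

Answer: no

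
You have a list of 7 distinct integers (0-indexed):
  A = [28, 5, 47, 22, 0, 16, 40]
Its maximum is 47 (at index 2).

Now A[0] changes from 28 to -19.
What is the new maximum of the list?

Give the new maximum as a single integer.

Answer: 47

Derivation:
Old max = 47 (at index 2)
Change: A[0] 28 -> -19
Changed element was NOT the old max.
  New max = max(old_max, new_val) = max(47, -19) = 47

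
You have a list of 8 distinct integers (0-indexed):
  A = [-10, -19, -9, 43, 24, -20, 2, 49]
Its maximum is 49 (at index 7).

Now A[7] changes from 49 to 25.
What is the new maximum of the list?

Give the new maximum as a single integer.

Answer: 43

Derivation:
Old max = 49 (at index 7)
Change: A[7] 49 -> 25
Changed element WAS the max -> may need rescan.
  Max of remaining elements: 43
  New max = max(25, 43) = 43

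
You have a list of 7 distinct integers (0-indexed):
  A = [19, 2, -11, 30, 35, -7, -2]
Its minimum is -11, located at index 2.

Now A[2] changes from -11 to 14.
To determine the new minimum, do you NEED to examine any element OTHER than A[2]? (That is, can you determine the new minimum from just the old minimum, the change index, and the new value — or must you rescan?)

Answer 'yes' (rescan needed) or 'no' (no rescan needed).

Answer: yes

Derivation:
Old min = -11 at index 2
Change at index 2: -11 -> 14
Index 2 WAS the min and new value 14 > old min -11. Must rescan other elements to find the new min.
Needs rescan: yes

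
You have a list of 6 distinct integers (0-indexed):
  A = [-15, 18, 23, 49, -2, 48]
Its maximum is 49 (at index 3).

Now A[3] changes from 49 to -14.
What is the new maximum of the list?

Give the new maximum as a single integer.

Old max = 49 (at index 3)
Change: A[3] 49 -> -14
Changed element WAS the max -> may need rescan.
  Max of remaining elements: 48
  New max = max(-14, 48) = 48

Answer: 48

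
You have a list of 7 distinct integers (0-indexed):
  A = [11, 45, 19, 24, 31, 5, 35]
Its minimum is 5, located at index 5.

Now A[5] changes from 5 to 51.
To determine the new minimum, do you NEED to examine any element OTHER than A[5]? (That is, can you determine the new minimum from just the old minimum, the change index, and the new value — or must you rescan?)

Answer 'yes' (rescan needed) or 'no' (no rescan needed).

Old min = 5 at index 5
Change at index 5: 5 -> 51
Index 5 WAS the min and new value 51 > old min 5. Must rescan other elements to find the new min.
Needs rescan: yes

Answer: yes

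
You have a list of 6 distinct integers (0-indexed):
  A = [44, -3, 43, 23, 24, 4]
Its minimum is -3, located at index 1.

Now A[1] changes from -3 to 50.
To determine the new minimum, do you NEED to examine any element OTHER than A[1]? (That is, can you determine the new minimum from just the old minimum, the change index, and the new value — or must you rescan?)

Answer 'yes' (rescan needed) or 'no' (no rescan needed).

Answer: yes

Derivation:
Old min = -3 at index 1
Change at index 1: -3 -> 50
Index 1 WAS the min and new value 50 > old min -3. Must rescan other elements to find the new min.
Needs rescan: yes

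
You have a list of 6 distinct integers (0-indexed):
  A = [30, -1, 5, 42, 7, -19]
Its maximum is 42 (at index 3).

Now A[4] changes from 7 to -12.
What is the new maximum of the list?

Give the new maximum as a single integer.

Old max = 42 (at index 3)
Change: A[4] 7 -> -12
Changed element was NOT the old max.
  New max = max(old_max, new_val) = max(42, -12) = 42

Answer: 42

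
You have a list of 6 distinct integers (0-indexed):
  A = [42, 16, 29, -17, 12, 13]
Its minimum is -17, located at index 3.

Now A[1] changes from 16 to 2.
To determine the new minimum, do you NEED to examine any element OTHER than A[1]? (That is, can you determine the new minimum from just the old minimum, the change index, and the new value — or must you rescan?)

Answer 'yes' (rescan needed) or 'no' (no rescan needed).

Answer: no

Derivation:
Old min = -17 at index 3
Change at index 1: 16 -> 2
Index 1 was NOT the min. New min = min(-17, 2). No rescan of other elements needed.
Needs rescan: no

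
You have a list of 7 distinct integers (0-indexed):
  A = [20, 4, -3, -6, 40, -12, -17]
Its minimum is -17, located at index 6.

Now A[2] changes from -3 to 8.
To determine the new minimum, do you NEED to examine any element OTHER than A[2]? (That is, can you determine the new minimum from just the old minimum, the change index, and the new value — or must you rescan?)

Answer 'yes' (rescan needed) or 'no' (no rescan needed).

Old min = -17 at index 6
Change at index 2: -3 -> 8
Index 2 was NOT the min. New min = min(-17, 8). No rescan of other elements needed.
Needs rescan: no

Answer: no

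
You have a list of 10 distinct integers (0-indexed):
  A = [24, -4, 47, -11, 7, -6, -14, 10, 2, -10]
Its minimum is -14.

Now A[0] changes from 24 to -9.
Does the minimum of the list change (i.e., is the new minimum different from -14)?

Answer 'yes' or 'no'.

Old min = -14
Change: A[0] 24 -> -9
Changed element was NOT the min; min changes only if -9 < -14.
New min = -14; changed? no

Answer: no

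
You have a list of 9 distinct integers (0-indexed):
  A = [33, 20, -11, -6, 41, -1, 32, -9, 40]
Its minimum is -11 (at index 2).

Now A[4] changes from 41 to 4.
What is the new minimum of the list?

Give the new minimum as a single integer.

Answer: -11

Derivation:
Old min = -11 (at index 2)
Change: A[4] 41 -> 4
Changed element was NOT the old min.
  New min = min(old_min, new_val) = min(-11, 4) = -11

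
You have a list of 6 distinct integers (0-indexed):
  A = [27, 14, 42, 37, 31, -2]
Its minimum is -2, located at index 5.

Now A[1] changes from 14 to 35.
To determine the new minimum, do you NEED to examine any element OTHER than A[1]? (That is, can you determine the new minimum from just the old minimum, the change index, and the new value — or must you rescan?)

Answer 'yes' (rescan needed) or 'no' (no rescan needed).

Old min = -2 at index 5
Change at index 1: 14 -> 35
Index 1 was NOT the min. New min = min(-2, 35). No rescan of other elements needed.
Needs rescan: no

Answer: no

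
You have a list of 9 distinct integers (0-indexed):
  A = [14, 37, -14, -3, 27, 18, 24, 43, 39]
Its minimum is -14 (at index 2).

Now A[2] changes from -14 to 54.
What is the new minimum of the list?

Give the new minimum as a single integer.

Answer: -3

Derivation:
Old min = -14 (at index 2)
Change: A[2] -14 -> 54
Changed element WAS the min. Need to check: is 54 still <= all others?
  Min of remaining elements: -3
  New min = min(54, -3) = -3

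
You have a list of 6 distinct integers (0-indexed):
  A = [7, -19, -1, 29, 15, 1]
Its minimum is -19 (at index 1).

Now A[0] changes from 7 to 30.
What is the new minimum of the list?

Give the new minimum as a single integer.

Old min = -19 (at index 1)
Change: A[0] 7 -> 30
Changed element was NOT the old min.
  New min = min(old_min, new_val) = min(-19, 30) = -19

Answer: -19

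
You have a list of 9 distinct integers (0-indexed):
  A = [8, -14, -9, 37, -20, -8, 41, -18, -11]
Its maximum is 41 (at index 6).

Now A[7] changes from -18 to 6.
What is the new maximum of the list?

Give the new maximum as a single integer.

Old max = 41 (at index 6)
Change: A[7] -18 -> 6
Changed element was NOT the old max.
  New max = max(old_max, new_val) = max(41, 6) = 41

Answer: 41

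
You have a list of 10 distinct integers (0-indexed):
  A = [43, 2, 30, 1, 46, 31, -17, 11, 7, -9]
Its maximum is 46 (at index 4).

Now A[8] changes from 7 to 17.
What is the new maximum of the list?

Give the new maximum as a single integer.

Answer: 46

Derivation:
Old max = 46 (at index 4)
Change: A[8] 7 -> 17
Changed element was NOT the old max.
  New max = max(old_max, new_val) = max(46, 17) = 46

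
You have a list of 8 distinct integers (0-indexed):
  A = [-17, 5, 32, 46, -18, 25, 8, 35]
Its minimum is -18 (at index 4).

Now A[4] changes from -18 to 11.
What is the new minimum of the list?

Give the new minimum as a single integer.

Old min = -18 (at index 4)
Change: A[4] -18 -> 11
Changed element WAS the min. Need to check: is 11 still <= all others?
  Min of remaining elements: -17
  New min = min(11, -17) = -17

Answer: -17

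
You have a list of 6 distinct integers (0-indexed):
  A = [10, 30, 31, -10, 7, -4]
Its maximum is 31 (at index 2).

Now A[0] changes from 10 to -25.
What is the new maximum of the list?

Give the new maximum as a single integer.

Answer: 31

Derivation:
Old max = 31 (at index 2)
Change: A[0] 10 -> -25
Changed element was NOT the old max.
  New max = max(old_max, new_val) = max(31, -25) = 31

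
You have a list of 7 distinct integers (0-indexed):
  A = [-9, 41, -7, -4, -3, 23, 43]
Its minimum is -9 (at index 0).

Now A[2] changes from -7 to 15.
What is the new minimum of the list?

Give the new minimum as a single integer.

Answer: -9

Derivation:
Old min = -9 (at index 0)
Change: A[2] -7 -> 15
Changed element was NOT the old min.
  New min = min(old_min, new_val) = min(-9, 15) = -9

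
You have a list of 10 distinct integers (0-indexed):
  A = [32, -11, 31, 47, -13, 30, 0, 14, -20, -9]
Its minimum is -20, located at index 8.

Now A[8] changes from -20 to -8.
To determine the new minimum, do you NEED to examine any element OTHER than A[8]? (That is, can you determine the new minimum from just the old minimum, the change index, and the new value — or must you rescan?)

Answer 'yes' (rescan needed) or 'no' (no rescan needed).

Old min = -20 at index 8
Change at index 8: -20 -> -8
Index 8 WAS the min and new value -8 > old min -20. Must rescan other elements to find the new min.
Needs rescan: yes

Answer: yes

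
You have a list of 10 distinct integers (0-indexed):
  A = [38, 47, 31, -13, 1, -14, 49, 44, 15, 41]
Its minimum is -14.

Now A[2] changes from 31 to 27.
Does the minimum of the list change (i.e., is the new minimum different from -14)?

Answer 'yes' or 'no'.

Answer: no

Derivation:
Old min = -14
Change: A[2] 31 -> 27
Changed element was NOT the min; min changes only if 27 < -14.
New min = -14; changed? no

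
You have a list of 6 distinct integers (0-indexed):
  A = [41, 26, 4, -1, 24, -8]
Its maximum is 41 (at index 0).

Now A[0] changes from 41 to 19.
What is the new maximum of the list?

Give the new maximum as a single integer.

Answer: 26

Derivation:
Old max = 41 (at index 0)
Change: A[0] 41 -> 19
Changed element WAS the max -> may need rescan.
  Max of remaining elements: 26
  New max = max(19, 26) = 26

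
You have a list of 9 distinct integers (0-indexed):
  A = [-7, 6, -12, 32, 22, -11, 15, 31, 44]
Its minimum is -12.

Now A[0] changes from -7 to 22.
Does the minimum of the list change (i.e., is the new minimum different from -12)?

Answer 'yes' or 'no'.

Old min = -12
Change: A[0] -7 -> 22
Changed element was NOT the min; min changes only if 22 < -12.
New min = -12; changed? no

Answer: no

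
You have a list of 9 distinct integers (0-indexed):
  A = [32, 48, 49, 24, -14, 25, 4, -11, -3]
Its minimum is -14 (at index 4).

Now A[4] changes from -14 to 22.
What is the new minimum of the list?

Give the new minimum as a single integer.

Answer: -11

Derivation:
Old min = -14 (at index 4)
Change: A[4] -14 -> 22
Changed element WAS the min. Need to check: is 22 still <= all others?
  Min of remaining elements: -11
  New min = min(22, -11) = -11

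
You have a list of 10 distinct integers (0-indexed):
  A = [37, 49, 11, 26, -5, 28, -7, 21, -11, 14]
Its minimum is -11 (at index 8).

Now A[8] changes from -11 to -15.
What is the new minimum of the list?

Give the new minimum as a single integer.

Old min = -11 (at index 8)
Change: A[8] -11 -> -15
Changed element WAS the min. Need to check: is -15 still <= all others?
  Min of remaining elements: -7
  New min = min(-15, -7) = -15

Answer: -15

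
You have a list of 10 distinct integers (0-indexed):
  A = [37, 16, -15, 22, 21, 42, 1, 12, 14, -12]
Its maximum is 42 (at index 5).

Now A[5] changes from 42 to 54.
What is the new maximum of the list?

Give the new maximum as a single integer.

Old max = 42 (at index 5)
Change: A[5] 42 -> 54
Changed element WAS the max -> may need rescan.
  Max of remaining elements: 37
  New max = max(54, 37) = 54

Answer: 54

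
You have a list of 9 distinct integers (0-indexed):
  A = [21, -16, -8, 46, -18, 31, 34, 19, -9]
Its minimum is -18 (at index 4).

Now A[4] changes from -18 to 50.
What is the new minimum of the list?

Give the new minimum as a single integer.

Answer: -16

Derivation:
Old min = -18 (at index 4)
Change: A[4] -18 -> 50
Changed element WAS the min. Need to check: is 50 still <= all others?
  Min of remaining elements: -16
  New min = min(50, -16) = -16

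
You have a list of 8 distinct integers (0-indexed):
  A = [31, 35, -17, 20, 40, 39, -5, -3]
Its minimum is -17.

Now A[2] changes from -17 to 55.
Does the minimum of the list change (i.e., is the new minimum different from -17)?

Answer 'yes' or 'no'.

Answer: yes

Derivation:
Old min = -17
Change: A[2] -17 -> 55
Changed element was the min; new min must be rechecked.
New min = -5; changed? yes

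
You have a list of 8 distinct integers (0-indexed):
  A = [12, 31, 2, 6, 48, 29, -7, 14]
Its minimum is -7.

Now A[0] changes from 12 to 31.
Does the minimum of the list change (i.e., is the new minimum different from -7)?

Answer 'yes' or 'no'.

Answer: no

Derivation:
Old min = -7
Change: A[0] 12 -> 31
Changed element was NOT the min; min changes only if 31 < -7.
New min = -7; changed? no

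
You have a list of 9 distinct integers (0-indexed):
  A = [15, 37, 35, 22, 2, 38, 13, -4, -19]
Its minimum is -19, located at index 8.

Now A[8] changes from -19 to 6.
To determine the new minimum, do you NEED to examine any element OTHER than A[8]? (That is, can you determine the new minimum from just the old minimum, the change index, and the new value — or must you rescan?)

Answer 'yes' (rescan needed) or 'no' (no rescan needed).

Old min = -19 at index 8
Change at index 8: -19 -> 6
Index 8 WAS the min and new value 6 > old min -19. Must rescan other elements to find the new min.
Needs rescan: yes

Answer: yes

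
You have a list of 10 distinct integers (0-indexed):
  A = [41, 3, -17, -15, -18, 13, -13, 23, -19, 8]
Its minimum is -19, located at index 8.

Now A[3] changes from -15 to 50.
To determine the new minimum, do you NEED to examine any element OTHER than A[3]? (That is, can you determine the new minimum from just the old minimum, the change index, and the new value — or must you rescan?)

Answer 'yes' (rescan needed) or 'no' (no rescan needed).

Answer: no

Derivation:
Old min = -19 at index 8
Change at index 3: -15 -> 50
Index 3 was NOT the min. New min = min(-19, 50). No rescan of other elements needed.
Needs rescan: no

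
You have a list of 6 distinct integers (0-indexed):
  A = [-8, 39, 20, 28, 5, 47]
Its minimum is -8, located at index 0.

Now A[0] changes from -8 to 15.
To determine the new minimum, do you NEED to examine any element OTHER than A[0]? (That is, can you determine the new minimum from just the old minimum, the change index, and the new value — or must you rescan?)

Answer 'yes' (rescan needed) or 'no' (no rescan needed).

Old min = -8 at index 0
Change at index 0: -8 -> 15
Index 0 WAS the min and new value 15 > old min -8. Must rescan other elements to find the new min.
Needs rescan: yes

Answer: yes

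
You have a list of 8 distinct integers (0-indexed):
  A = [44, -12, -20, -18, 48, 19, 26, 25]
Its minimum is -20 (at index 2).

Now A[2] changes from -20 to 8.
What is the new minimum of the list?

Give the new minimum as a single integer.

Old min = -20 (at index 2)
Change: A[2] -20 -> 8
Changed element WAS the min. Need to check: is 8 still <= all others?
  Min of remaining elements: -18
  New min = min(8, -18) = -18

Answer: -18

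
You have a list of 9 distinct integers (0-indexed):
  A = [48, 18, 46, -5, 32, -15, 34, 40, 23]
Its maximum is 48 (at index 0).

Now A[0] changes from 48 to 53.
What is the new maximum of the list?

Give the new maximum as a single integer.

Old max = 48 (at index 0)
Change: A[0] 48 -> 53
Changed element WAS the max -> may need rescan.
  Max of remaining elements: 46
  New max = max(53, 46) = 53

Answer: 53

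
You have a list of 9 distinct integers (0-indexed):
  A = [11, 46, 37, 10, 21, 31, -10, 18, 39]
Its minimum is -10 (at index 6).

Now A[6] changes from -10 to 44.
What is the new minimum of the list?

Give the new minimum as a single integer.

Old min = -10 (at index 6)
Change: A[6] -10 -> 44
Changed element WAS the min. Need to check: is 44 still <= all others?
  Min of remaining elements: 10
  New min = min(44, 10) = 10

Answer: 10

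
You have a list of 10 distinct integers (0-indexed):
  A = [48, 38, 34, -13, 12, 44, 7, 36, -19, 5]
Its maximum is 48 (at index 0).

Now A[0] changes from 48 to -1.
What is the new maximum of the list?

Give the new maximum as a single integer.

Answer: 44

Derivation:
Old max = 48 (at index 0)
Change: A[0] 48 -> -1
Changed element WAS the max -> may need rescan.
  Max of remaining elements: 44
  New max = max(-1, 44) = 44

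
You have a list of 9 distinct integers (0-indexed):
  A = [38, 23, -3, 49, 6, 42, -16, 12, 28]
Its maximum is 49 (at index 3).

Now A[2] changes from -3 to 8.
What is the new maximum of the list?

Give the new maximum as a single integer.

Answer: 49

Derivation:
Old max = 49 (at index 3)
Change: A[2] -3 -> 8
Changed element was NOT the old max.
  New max = max(old_max, new_val) = max(49, 8) = 49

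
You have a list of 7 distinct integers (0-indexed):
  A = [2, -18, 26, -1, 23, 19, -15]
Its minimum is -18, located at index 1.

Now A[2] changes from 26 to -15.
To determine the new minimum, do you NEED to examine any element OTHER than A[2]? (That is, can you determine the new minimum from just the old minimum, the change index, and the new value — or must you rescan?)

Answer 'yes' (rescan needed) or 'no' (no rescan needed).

Old min = -18 at index 1
Change at index 2: 26 -> -15
Index 2 was NOT the min. New min = min(-18, -15). No rescan of other elements needed.
Needs rescan: no

Answer: no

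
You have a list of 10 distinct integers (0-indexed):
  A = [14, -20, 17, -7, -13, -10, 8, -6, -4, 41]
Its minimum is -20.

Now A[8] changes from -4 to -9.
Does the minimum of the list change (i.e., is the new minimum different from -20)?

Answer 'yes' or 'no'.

Old min = -20
Change: A[8] -4 -> -9
Changed element was NOT the min; min changes only if -9 < -20.
New min = -20; changed? no

Answer: no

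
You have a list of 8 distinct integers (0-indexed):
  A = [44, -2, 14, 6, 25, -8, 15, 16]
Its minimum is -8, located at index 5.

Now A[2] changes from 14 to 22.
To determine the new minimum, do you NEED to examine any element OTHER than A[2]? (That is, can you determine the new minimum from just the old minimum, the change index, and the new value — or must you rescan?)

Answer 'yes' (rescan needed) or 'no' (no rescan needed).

Old min = -8 at index 5
Change at index 2: 14 -> 22
Index 2 was NOT the min. New min = min(-8, 22). No rescan of other elements needed.
Needs rescan: no

Answer: no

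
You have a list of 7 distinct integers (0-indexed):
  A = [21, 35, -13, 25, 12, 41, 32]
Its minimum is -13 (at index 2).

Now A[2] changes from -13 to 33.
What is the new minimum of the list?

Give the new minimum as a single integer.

Answer: 12

Derivation:
Old min = -13 (at index 2)
Change: A[2] -13 -> 33
Changed element WAS the min. Need to check: is 33 still <= all others?
  Min of remaining elements: 12
  New min = min(33, 12) = 12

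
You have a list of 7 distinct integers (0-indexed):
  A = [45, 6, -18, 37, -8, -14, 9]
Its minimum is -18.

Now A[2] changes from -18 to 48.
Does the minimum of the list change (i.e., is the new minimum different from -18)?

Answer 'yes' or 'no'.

Old min = -18
Change: A[2] -18 -> 48
Changed element was the min; new min must be rechecked.
New min = -14; changed? yes

Answer: yes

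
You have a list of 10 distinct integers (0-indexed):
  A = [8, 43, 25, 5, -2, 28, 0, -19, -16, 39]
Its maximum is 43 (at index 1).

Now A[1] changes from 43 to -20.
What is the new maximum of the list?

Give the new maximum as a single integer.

Answer: 39

Derivation:
Old max = 43 (at index 1)
Change: A[1] 43 -> -20
Changed element WAS the max -> may need rescan.
  Max of remaining elements: 39
  New max = max(-20, 39) = 39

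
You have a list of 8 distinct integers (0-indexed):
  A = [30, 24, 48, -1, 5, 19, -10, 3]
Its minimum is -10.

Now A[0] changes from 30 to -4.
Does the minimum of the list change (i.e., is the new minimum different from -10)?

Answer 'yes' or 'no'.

Answer: no

Derivation:
Old min = -10
Change: A[0] 30 -> -4
Changed element was NOT the min; min changes only if -4 < -10.
New min = -10; changed? no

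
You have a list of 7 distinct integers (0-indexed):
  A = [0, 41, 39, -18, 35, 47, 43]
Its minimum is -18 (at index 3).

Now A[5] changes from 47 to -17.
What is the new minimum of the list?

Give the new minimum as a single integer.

Old min = -18 (at index 3)
Change: A[5] 47 -> -17
Changed element was NOT the old min.
  New min = min(old_min, new_val) = min(-18, -17) = -18

Answer: -18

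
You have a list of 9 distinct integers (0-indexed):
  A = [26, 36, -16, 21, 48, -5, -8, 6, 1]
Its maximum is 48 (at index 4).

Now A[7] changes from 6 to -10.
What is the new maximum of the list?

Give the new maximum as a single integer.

Old max = 48 (at index 4)
Change: A[7] 6 -> -10
Changed element was NOT the old max.
  New max = max(old_max, new_val) = max(48, -10) = 48

Answer: 48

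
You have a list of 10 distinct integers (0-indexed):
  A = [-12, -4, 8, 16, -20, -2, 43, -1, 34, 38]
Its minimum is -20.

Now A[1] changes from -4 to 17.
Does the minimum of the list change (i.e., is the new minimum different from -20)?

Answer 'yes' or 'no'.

Answer: no

Derivation:
Old min = -20
Change: A[1] -4 -> 17
Changed element was NOT the min; min changes only if 17 < -20.
New min = -20; changed? no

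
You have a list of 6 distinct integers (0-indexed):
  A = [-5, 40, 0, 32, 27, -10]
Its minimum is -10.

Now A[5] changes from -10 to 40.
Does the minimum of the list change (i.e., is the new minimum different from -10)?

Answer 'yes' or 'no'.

Answer: yes

Derivation:
Old min = -10
Change: A[5] -10 -> 40
Changed element was the min; new min must be rechecked.
New min = -5; changed? yes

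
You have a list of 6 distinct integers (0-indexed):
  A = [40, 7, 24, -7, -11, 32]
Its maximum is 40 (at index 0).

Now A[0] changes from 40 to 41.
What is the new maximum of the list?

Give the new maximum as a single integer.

Answer: 41

Derivation:
Old max = 40 (at index 0)
Change: A[0] 40 -> 41
Changed element WAS the max -> may need rescan.
  Max of remaining elements: 32
  New max = max(41, 32) = 41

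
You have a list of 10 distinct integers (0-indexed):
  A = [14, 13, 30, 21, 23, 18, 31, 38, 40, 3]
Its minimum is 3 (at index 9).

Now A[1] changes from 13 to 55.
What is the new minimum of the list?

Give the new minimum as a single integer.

Answer: 3

Derivation:
Old min = 3 (at index 9)
Change: A[1] 13 -> 55
Changed element was NOT the old min.
  New min = min(old_min, new_val) = min(3, 55) = 3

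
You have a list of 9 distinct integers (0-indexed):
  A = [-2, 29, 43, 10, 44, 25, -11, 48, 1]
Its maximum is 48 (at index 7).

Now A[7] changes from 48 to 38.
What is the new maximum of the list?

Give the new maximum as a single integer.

Answer: 44

Derivation:
Old max = 48 (at index 7)
Change: A[7] 48 -> 38
Changed element WAS the max -> may need rescan.
  Max of remaining elements: 44
  New max = max(38, 44) = 44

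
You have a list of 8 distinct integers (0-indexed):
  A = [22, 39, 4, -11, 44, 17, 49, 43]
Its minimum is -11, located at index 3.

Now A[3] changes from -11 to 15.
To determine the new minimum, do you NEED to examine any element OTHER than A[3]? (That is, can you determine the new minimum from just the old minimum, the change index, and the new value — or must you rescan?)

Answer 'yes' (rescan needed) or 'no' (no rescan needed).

Old min = -11 at index 3
Change at index 3: -11 -> 15
Index 3 WAS the min and new value 15 > old min -11. Must rescan other elements to find the new min.
Needs rescan: yes

Answer: yes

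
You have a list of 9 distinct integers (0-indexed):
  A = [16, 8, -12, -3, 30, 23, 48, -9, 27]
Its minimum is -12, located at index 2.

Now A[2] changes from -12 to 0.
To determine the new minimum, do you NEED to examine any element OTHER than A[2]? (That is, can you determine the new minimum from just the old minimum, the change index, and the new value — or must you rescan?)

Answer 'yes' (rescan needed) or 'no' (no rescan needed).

Old min = -12 at index 2
Change at index 2: -12 -> 0
Index 2 WAS the min and new value 0 > old min -12. Must rescan other elements to find the new min.
Needs rescan: yes

Answer: yes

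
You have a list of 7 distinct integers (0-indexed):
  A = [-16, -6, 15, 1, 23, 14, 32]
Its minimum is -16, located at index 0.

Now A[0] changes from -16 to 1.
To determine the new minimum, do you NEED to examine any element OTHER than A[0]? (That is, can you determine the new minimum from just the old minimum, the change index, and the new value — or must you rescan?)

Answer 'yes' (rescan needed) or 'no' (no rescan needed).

Old min = -16 at index 0
Change at index 0: -16 -> 1
Index 0 WAS the min and new value 1 > old min -16. Must rescan other elements to find the new min.
Needs rescan: yes

Answer: yes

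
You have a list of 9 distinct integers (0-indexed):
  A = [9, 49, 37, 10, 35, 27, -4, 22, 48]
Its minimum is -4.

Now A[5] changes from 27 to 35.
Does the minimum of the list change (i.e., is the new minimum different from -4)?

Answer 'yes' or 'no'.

Answer: no

Derivation:
Old min = -4
Change: A[5] 27 -> 35
Changed element was NOT the min; min changes only if 35 < -4.
New min = -4; changed? no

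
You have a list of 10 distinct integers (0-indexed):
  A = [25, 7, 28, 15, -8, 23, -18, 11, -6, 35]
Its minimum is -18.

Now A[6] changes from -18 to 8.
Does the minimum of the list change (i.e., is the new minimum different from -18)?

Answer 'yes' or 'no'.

Old min = -18
Change: A[6] -18 -> 8
Changed element was the min; new min must be rechecked.
New min = -8; changed? yes

Answer: yes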